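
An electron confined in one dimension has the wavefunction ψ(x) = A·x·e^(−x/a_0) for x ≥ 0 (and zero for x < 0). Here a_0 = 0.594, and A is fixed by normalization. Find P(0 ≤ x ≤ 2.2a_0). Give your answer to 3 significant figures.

P ≈ 0.815

The probability is P = ∫ |ψ|² dx over [0, 2.2a_0].
With A² fixed by ∫|ψ|² = 1, i.e. A² = (a_0^3/4)^(−1), substitute and integrate.
In terms of u = x/a_0 (A² and the length scale cancel between numerator and denominator), P = [∫_{0}^{2.2} u^2·e^(-2·u) du] / [∫_{0}^{∞} u^2·e^(-2·u) du].
Using ∫ u^2·e^(-2·u) du = -(2·u^2 + 2·u + 1)·e^(-2·u)/4, the numerator is 1/4 - 377·e^(-22/5)/100 and the denominator is 1/4.
This works out to P = 0.8149.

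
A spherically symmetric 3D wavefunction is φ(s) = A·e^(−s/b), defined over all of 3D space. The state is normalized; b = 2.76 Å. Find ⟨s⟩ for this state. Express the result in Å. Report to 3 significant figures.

⟨s⟩ ≈ 4.14 Å

By definition ⟨s⟩ = ∫ s |φ(s)|² 4πs² ds.
Recall ∫₀^∞ s^m e^(−s/β) ds = m!·β^(m+1), evaluating both integrals, ⟨s⟩ = 3·b/2.
Putting b = 2.76 gives 4.140.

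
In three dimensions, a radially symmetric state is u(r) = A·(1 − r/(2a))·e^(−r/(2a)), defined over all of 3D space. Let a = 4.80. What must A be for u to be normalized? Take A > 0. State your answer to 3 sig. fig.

Normalization requires ∫|u|² 4πr² dr = 1, integrated from 0 to ∞.
(Spherical symmetry: dV = 4πr² dr.)
Carrying out the integral gives A² · 8·π·a^3.
Setting this equal to 1 gives A² = 1/(8·π·a^3).
With a = 4.80: A² = 0.0003598 and A = 0.01897.

A ≈ 0.0190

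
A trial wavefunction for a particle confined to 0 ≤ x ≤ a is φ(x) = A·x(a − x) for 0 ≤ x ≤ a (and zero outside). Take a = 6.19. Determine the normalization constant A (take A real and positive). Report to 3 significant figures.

A ≈ 0.0575

Require ∫ |φ|² dx = 1 over the whole domain.
∫|φ|² dx = A²·(a^5/30).
Setting this equal to 1 gives A² = 1/(a^5/30).
Substituting a = 6.19 gives A² = 0.003301, so A = 0.05746.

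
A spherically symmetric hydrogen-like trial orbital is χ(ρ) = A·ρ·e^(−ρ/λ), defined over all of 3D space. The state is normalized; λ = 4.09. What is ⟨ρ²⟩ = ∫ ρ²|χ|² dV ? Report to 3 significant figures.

⟨ρ^2⟩ ≈ 125

The expectation value is the |χ|²-weighted average of ρ^2: ∫ ρ^2|χ|² 4πρ² dρ.
The ratio of the moment integral to the normalization integral gives ⟨ρ²⟩ = 15·λ^2/2.
With λ = 4.09, ⟨ρ^2⟩ = 125.5.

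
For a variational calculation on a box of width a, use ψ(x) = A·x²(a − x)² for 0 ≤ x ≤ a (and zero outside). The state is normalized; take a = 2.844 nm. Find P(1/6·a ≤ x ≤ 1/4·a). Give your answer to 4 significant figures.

|ψ|² is the probability density, so P = ∫_{1/6·a}^{1/4·a} |ψ|² dx.
Since A² = 1/(a^9/630), this is the region integral divided by the full normalization integral.
In terms of u = x/a (A² and the length scale cancel between numerator and denominator), P = [∫_{1/6}^{1/4} u^4·(1 - u)^4 du] / [∫_{0}^{1} u^4·(1 - u)^4 du].
Using ∫ u^4·(1 - u)^4 du = u^5·(70·u^4 - 315·u^3 + 540·u^2 - 420·u + 126)/630, the numerator is ≈ 0.0000634559 and the denominator is 1/630.
The result is P = 0.039977.

P ≈ 0.03998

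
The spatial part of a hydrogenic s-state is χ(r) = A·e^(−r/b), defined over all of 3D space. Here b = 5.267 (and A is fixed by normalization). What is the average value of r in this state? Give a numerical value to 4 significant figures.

By definition ⟨r⟩ = ∫ r |χ(r)|² 4πr² dr.
Recall ∫₀^∞ r^m e^(−r/β) dr = m!·β^(m+1), evaluating both integrals, ⟨r⟩ = 3·b/2.
With b = 5.267, ⟨r⟩ = 7.9005.

⟨r⟩ ≈ 7.901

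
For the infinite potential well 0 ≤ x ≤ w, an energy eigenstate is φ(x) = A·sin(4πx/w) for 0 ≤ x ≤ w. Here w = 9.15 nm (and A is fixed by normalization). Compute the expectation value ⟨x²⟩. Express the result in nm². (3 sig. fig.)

⟨x^2⟩ ≈ 27.6 nm^2

The expectation value is the |φ|²-weighted average of x^2: ∫ x^2|φ|² dx.
The ratio of the moment integral to the normalization integral gives ⟨x²⟩ = -w^2/(32·π^2) + w^2/3.
With w = 9.15, ⟨x^2⟩ = 27.64.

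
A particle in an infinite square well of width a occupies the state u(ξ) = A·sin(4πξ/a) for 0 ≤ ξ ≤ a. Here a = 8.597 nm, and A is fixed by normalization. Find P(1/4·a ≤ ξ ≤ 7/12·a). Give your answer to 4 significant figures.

The probability is P = ∫ |u|² dξ over [1/4·a, 7/12·a].
Since A² = 1/(a/2), this is the region integral divided by the full normalization integral.
Let t = ξ/a; then A² and the length scale cancel, so P = ∫_{1/4}^{7/12} sin(4·π·t)^2 dt ÷ ∫_{0}^{1} sin(4·π·t)^2 dt.
Using ∫ sin(4·π·t)^2 dt = t/2 - sin(4·π·t)·cos(4·π·t)/(8·π), the numerator is -√(3)/(32·π) + 1/6 and the denominator is 1/2.
Evaluating gives P = (-√(3)/16 + π/3)/π.

P ≈ 0.2989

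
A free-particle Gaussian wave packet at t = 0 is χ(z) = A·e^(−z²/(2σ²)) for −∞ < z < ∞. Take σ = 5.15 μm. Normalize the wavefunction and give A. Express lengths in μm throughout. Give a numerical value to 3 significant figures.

A ≈ 0.331 μm^(-1/2)

Normalization requires ∫|χ|² dz = 1, integrated from −∞ to ∞.
The integral (without the A² prefactor) comes out to √(π)·σ.
With σ = 5.15: A² = 0.1096 and A = 0.3310.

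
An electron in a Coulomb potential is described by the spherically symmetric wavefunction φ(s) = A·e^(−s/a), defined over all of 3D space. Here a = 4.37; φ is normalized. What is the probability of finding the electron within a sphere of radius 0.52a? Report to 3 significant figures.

P ≈ 0.0878

With dV = 4πs²ds, the probability is ∫|φ|² dV over s ≤ 0.52a.
Normalization gives A² = 1/(π·a^3).
Substituting u = s/a, A², 4π and the length scale all cancel in the ratio: P = ∫_{0}^{0.52} u^2·e^(-2·u) du / ∫_{0}^{∞} u^2·e^(-2·u) du.
Using ∫ u^2·e^(-2·u) du = -(2·u^2 + 2·u + 1)·e^(-2·u)/4, the numerator is 1/4 - 1613·e^(-26/25)/2500 and the denominator is 1/4.
The region integral divided by the full integral gives P = 0.08780.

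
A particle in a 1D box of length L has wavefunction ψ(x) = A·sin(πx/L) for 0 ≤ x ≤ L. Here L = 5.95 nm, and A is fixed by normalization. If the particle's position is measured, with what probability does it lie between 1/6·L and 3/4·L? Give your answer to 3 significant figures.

P ≈ 0.880

|ψ|² is the probability density, so P = ∫_{1/6·L}^{3/4·L} |ψ|² dx.
With A² fixed by ∫|ψ|² = 1, i.e. A² = (L/2)^(−1), substitute and integrate.
Let u = x/L; then A² and the length scale cancel, so P = ∫_{1/6}^{3/4} sin(π·u)^2 du ÷ ∫_{0}^{1} sin(π·u)^2 du.
Using ∫ sin(π·u)^2 du = u/2 - sin(2·π·u)/(4·π), the numerator is √(3)/(8·π) + 1/(4·π) + 7/24 and the denominator is 1/2.
Evaluating gives P = (3·√(3) + 6 + 7·π)/(12·π).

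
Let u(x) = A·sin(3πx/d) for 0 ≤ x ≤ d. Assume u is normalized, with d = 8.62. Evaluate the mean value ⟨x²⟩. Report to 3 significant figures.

⟨x²⟩ = ∫ x^2 |u|² dx over the full domain.
Using sin²θ = (1 − cos 2θ)/2, the ratio of the moment integral to the normalization integral gives ⟨x²⟩ = -d^2/(18·π^2) + d^2/3.
Putting d = 8.62 gives 24.35.

⟨x^2⟩ ≈ 24.3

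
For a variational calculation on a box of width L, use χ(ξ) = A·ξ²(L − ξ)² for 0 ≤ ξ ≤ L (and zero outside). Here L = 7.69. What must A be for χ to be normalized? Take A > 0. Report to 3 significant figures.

Require ∫ |χ|² dξ = 1 over the whole domain.
Expanding the polynomial and integrating term by term, ∫|χ|² dξ = A²·(L^9/630).
Hence A² = 1/[L^9/630].
With L = 7.69: A² = 0.000006699 and A = 0.002588.

A ≈ 0.00259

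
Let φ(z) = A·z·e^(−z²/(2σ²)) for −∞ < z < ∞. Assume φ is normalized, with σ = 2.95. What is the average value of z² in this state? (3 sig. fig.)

⟨z^2⟩ ≈ 13.1

⟨z²⟩ = ∫ z^2 |φ|² dz over the full domain.
Evaluating both integrals, ⟨z²⟩ = 3·σ^2/2.
With σ = 2.95, ⟨z^2⟩ = 13.05.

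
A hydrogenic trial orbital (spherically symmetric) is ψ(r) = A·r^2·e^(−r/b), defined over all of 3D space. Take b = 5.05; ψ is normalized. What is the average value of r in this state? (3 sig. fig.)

⟨r⟩ ≈ 17.7

The expectation value is the |ψ|²-weighted average of r: ∫ r|ψ|² 4πr² dr.
Using ∫₀^∞ rⁿ e^(−αr) dr = n!/αⁿ⁺¹, evaluating both integrals, ⟨r⟩ = 7·b/2.
Putting b = 5.05 gives 17.68.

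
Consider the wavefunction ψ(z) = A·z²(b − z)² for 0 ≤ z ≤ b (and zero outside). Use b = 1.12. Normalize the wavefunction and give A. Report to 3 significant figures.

A ≈ 15.1

Normalization requires ∫|ψ|² dz = 1, integrated from 0 to b.
Expanding the polynomial and integrating term by term, the integral (without the A² prefactor) comes out to b^9/630.
Substituting b = 1.12 gives A² = 227.2, so A = 15.07.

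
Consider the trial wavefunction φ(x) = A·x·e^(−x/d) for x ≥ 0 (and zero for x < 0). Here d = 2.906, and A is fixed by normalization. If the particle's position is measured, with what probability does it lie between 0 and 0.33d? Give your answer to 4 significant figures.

P ≈ 0.02946

P = ∫_{0}^{0.33d} |φ(x)|² dx.
The normalization integral ∫|φ|²dx over the whole domain equals d^3/4·A², and A² cancels in the ratio.
In terms of u = x/d (A² and the length scale cancel between numerator and denominator), P = [∫_{0}^{0.33} u^2·e^(-2·u) du] / [∫_{0}^{∞} u^2·e^(-2·u) du].
An antiderivative of u^2·e^(-2·u) is -(2·u^2 + 2·u + 1)·e^(-2·u)/4; evaluating from 0 to 0.33 gives ≈ 0.00736414, while the full integral is 1/4.
The result is P = 0.029457.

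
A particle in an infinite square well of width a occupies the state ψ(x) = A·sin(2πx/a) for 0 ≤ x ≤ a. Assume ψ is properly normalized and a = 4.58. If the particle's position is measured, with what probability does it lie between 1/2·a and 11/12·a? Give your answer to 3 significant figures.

P = ∫_{1/2·a}^{11/12·a} |ψ(x)|² dx.
Since A² = 1/(a/2), this is the region integral divided by the full normalization integral.
Substituting u = x/a, A² and the length scale cancel in the ratio: P = ∫_{1/2}^{11/12} sin(2·π·u)^2 du / ∫_{0}^{1} sin(2·π·u)^2 du.
With ∫ sin(2·π·u)^2 du = u/2 - sin(4·π·u)/(8·π) + C, the region integral is √(3)/(16·π) + 5/24 and the full one is 1/2.
The result is P = √(3)/(8·π) + 5/12.

P ≈ 0.486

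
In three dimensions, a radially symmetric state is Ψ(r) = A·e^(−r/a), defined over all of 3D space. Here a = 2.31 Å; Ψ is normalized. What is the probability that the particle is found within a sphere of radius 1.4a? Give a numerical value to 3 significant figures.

With dV = 4πr²dr, the probability is ∫|Ψ|² dV over r ≤ 1.4a.
Normalization gives A² = 1/(π·a^3).
In terms of u = r/a (A², 4π and the length scale all cancel between numerator and denominator), P = [∫_{0}^{1.4} u^2·e^(-2·u) du] / [∫_{0}^{∞} u^2·e^(-2·u) du].
With ∫ u^2·e^(-2·u) du = -(2·u^2 + 2·u + 1)·e^(-2·u)/4 + C, the region integral is 1/4 - 193·e^(-14/5)/100 and the full one is 1/4.
This evaluates to P = 0.5305.

P ≈ 0.531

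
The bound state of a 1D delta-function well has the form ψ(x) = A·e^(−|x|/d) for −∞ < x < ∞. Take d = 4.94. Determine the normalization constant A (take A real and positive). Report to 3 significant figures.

A ≈ 0.450

Require ∫ |ψ|² dx = 1 over the whole domain.
With ∫₀^∞ x^0 e^(−αx) dx = 0!/α^1, with ψ = A·e^(−|x|/d), the integral evaluates to A²·[d].
Setting this equal to 1 gives A² = 1/(d).
Plugging in d = 4.94 yields A = 0.4499.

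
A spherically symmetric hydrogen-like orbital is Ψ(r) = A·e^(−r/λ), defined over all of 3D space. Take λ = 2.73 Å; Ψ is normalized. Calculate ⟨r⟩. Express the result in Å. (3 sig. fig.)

By definition ⟨r⟩ = ∫ r |Ψ(r)|² 4πr² dr.
Recall ∫₀^∞ r^m e^(−r/β) dr = m!·β^(m+1), evaluating both integrals, ⟨r⟩ = 3·λ/2.
Putting λ = 2.73 gives 4.095.

⟨r⟩ ≈ 4.10 Å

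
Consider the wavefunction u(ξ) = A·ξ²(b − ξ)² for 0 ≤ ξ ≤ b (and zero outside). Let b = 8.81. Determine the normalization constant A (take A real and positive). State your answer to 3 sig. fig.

We need A² ∫|f|² dξ = 1, taking the integral from 0 to b.
With u = A·ξ²(b − ξ)², the integral evaluates to A²·[b^9/630].
Plugging in b = 8.81 yields A = 0.001404.

A ≈ 0.00140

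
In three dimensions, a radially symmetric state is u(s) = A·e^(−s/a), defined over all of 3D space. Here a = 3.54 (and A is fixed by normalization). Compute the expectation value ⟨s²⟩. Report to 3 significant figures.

⟨s^2⟩ ≈ 37.6

The expectation value is the |u|²-weighted average of s^2: ∫ s^2|u|² 4πs² ds.
Evaluating both integrals, ⟨s²⟩ = 3·a^2.
With a = 3.54, ⟨s^2⟩ = 37.59.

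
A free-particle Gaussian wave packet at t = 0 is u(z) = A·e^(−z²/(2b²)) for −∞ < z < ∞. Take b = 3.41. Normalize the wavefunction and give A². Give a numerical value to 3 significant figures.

A^2 ≈ 0.165

The normalization condition is ∫|u|² dz = 1 from −∞ to ∞.
With ∫_{−∞}^{∞} z^(2m) e^(−αz²) dz = (2m−1)!!·√π / (2^m α^(m+1/2)), with u = A·e^(−z²/(2b²)), the integral evaluates to A²·[√(π)·b].
Hence A² = 1/[√(π)·b].
Substituting b = 3.41 gives A² = 0.1655, so A = 0.4068.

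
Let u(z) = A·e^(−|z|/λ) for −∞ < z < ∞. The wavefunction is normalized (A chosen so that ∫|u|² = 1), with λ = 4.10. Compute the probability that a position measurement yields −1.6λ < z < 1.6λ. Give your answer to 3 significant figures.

P ≈ 0.959

The probability is P = ∫ |u|² dz over [−1.6λ, 1.6λ].
With A² fixed by ∫|u|² = 1, i.e. A² = (λ)^(−1), substitute and integrate.
By symmetry take twice the z ≥ 0 contribution in numerator and denominator; the 2's cancel. In terms of t = z/λ (A² and the length scale cancel between numerator and denominator), P = [∫_{0}^{1.6} e^(-2·t) dt] / [∫_{0}^{∞} e^(-2·t) dt].
Using ∫ e^(-2·t) dt = -e^(-2·t)/2, the numerator is 1/2 - e^(-16/5)/2 and the denominator is 1/2.
Evaluating gives P = 0.9592.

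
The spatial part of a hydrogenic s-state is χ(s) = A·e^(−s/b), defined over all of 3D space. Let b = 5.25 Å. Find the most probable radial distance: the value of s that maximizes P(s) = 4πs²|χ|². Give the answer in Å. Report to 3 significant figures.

Set d/ds [P(s) = 4πs²|χ|²] = 0 and solve for s > 0.
Solving yields s = b.
With b = 5.25, the most probable radial distance is 5.250 Å.

s ≈ 5.25 Å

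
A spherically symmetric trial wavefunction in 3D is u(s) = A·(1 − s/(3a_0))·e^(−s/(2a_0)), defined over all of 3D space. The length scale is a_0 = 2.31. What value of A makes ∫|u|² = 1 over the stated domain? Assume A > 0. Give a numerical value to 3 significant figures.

Require ∫ |u|² 4πs² ds = 1 over the whole domain.
Using ∫₀^∞ sⁿ e^(−αs) ds = n!/αⁿ⁺¹, with u = A·(1 − s/(3a_0))·e^(−s/(2a_0)), the integral evaluates to A²·[8·π·a_0^3/3].
So A² = (8·π·a_0^3/3)^(−1).
With a_0 = 2.31: A² = 0.009684 and A = 0.09841.

A ≈ 0.0984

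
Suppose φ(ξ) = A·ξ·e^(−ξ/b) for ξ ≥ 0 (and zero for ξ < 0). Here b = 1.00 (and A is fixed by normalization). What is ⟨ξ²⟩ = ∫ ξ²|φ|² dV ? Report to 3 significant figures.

⟨ξ²⟩ = ∫ ξ^2 |φ|² dξ over the full domain.
Recall ∫₀^∞ ξ^m e^(−ξ/β) dξ = m!·β^(m+1), evaluating both integrals, ⟨ξ²⟩ = 3·b^2.
With b = 1.00, ⟨ξ^2⟩ = 3.000.

⟨ξ^2⟩ ≈ 3.00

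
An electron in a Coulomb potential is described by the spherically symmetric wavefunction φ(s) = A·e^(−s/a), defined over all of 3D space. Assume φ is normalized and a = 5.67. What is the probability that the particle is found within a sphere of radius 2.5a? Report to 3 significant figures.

P ≈ 0.875

With dV = 4πs²ds, the probability is ∫|φ|² dV over s ≤ 2.5a.
A² is fixed by ∫₀^∞ 4πs²|φ|² ds = 1, i.e. A² = (π·a^3)^(−1).
In terms of u = s/a (A², 4π and the length scale all cancel between numerator and denominator), P = [∫_{0}^{2.5} u^2·e^(-2·u) du] / [∫_{0}^{∞} u^2·e^(-2·u) du].
Using ∫ u^2·e^(-2·u) du = -(2·u^2 + 2·u + 1)·e^(-2·u)/4, the numerator is 1/4 - 37·e^(-5)/8 and the denominator is 1/4.
Taking the ratio yields P = 0.8753.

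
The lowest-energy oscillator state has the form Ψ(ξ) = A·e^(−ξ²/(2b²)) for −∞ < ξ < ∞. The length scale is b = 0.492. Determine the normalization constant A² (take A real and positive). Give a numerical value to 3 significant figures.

A^2 ≈ 1.15

Require ∫ |Ψ|² dξ = 1 over the whole domain.
Carrying out the integral gives A² · √(π)·b.
Hence A² = 1/[√(π)·b].
Substituting b = 0.492 gives A² = 1.147, so A = 1.071.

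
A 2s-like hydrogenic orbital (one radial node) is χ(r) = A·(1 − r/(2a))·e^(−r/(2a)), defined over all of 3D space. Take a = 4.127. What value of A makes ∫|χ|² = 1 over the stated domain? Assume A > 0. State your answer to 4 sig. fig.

A ≈ 0.02379

Require ∫ |χ|² 4πr² dr = 1 over the whole domain.
(Spherical symmetry: dV = 4πr² dr.)
Using ∫₀^∞ rⁿ e^(−αr) dr = n!/αⁿ⁺¹, the integral (without the A² prefactor) comes out to 8·π·a^3.
Hence A² = 1/[8·π·a^3].
With a = 4.127: A² = 0.00056605 and A = 0.023792.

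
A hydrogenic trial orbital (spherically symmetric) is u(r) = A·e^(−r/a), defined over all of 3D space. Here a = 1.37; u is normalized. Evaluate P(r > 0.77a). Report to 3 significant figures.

P = ∫ |u|² 4πr² dr over r > 0.77a.
A² is fixed by ∫₀^∞ 4πr²|u|² dr = 1, i.e. A² = (π·a^3)^(−1).
In terms of t = r/a (A², 4π and the length scale all cancel between numerator and denominator), P = [∫_{0.77}^{∞} t^2·e^(-2·t) dt] / [∫_{0}^{∞} t^2·e^(-2·t) dt].
Using ∫ t^2·e^(-2·t) dt = -(2·t^2 + 2·t + 1)·e^(-2·t)/4, the numerator is ≈ 0.19969 and the denominator is 1/4.
Taking the ratio yields P = 0.7987.

P ≈ 0.799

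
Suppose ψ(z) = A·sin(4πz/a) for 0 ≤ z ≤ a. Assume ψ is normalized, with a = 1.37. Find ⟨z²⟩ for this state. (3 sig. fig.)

⟨z^2⟩ ≈ 0.620

By definition ⟨z²⟩ = ∫ z^2 |ψ(z)|² dz.
Using sin²θ = (1 − cos 2θ)/2, since the A² factors cancel between numerator and denominator, ⟨z²⟩ = -a^2/(32·π^2) + a^2/3.
With a = 1.37, ⟨z^2⟩ = 0.6197.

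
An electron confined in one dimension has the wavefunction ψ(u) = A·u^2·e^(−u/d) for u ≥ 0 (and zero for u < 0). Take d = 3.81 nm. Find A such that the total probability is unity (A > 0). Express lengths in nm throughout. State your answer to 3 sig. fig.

A ≈ 0.0408 nm^(-5/2)

Require ∫ |ψ|² du = 1 over the whole domain.
With ∫₀^∞ u^4 e^(−αu) du = 4!/α^5, the integral (without the A² prefactor) comes out to 3·d^5/4.
So A² = (3·d^5/4)^(−1).
Substituting d = 3.81 gives A² = 0.001661, so A = 0.04075.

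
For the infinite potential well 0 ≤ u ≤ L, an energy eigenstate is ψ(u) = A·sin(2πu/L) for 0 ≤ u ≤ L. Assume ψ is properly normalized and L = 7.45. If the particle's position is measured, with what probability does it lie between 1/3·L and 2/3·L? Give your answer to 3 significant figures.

P ≈ 0.196

The probability is P = ∫ |ψ|² du over [1/3·L, 2/3·L].
Since A² = 1/(L/2), this is the region integral divided by the full normalization integral.
In terms of t = u/L (A² and the length scale cancel between numerator and denominator), P = [∫_{1/3}^{2/3} sin(2·π·t)^2 dt] / [∫_{0}^{1} sin(2·π·t)^2 dt].
An antiderivative of sin(2·π·t)^2 is t/2 - sin(4·π·t)/(8·π); evaluating from 1/3 to 2/3 gives -√(3)/(8·π) + 1/6, while the full integral is 1/2.
This works out to P = (-√(3)/4 + π/3)/π.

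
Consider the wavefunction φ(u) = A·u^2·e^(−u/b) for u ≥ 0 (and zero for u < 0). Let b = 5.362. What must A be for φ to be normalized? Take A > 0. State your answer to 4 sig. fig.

A ≈ 0.01734

Normalization requires ∫|φ|² du = 1, integrated from 0 to ∞.
With ∫₀^∞ u^4 e^(−αu) du = 4!/α^5, ∫|φ|² du = A²·(3·b^5/4).
So A² = (3·b^5/4)^(−1).
Plugging in b = 5.362 yields A = 0.017344.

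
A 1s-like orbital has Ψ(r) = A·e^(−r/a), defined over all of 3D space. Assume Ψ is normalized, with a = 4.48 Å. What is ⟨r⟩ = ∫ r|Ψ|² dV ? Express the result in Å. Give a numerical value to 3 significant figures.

By definition ⟨r⟩ = ∫ r |Ψ(r)|² 4πr² dr.
Recall ∫₀^∞ r^m e^(−r/β) dr = m!·β^(m+1), evaluating both integrals, ⟨r⟩ = 3·a/2.
Putting a = 4.48 gives 6.720.

⟨r⟩ ≈ 6.72 Å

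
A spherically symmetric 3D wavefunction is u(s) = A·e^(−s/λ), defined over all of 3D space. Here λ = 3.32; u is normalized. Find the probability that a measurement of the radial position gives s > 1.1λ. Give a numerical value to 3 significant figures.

Integrate the radial probability density 4πs²|u|² over s > 1.1λ.
A² is fixed by ∫₀^∞ 4πs²|u|² ds = 1, i.e. A² = (π·λ^3)^(−1).
In terms of t = s/λ (A², 4π and the length scale all cancel between numerator and denominator), P = [∫_{1.1}^{∞} t^2·e^(-2·t) dt] / [∫_{0}^{∞} t^2·e^(-2·t) dt].
Using ∫ t^2·e^(-2·t) dt = -(2·t^2 + 2·t + 1)·e^(-2·t)/4, the numerator is 281·e^(-11/5)/200 and the denominator is 1/4.
This evaluates to P = 0.6227.

P ≈ 0.623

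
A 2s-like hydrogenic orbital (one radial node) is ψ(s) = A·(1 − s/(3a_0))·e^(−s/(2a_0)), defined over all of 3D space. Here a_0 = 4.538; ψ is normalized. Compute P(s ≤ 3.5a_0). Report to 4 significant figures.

P ≈ 0.3555

Integrate the radial probability density 4πs²|ψ|² over s ≤ 3.5a_0.
The full normalization integral is A²·[8·π·a_0^3/3] = 1, fixing A².
Substituting u = s/a_0, A², 4π and the length scale all cancel in the ratio: P = ∫_{0}^{3.5} u^2·(1 - u/3)^2·e^(-u) du / ∫_{0}^{∞} u^2·(1 - u/3)^2·e^(-u) du.
With ∫ u^2·(1 - u/3)^2·e^(-u) du = (-u^4 + 2·u^3 - 3·u^2 - 6·u - 6)·e^(-u)/9 + C, the region integral is 2/3 - 683·e^(-7/2)/48 and the full one is 2/3.
This evaluates to P = 0.35547.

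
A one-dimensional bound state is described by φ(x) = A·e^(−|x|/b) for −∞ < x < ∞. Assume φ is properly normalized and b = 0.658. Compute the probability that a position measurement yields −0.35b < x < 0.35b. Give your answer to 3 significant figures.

P ≈ 0.503

The probability is P = ∫ |φ|² dx over [−0.35b, 0.35b].
Since A² = 1/(b), this is the region integral divided by the full normalization integral.
Both integrals are even about x = 0, so only the x ≥ 0 halves are needed (the factors of 2 cancel). Let u = x/b; then A² and the length scale cancel, so P = ∫_{0}^{0.35} e^(-2·u) du ÷ ∫_{0}^{∞} e^(-2·u) du.
With ∫ e^(-2·u) du = -e^(-2·u)/2 + C, the region integral is 1/2 - e^(-7/10)/2 and the full one is 1/2.
This works out to P = 0.5034.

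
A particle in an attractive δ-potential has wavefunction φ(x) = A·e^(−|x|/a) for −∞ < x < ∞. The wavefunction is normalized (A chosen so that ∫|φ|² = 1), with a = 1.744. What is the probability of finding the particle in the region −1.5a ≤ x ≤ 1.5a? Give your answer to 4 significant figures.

The probability is P = ∫ |φ|² dx over [−1.5a, 1.5a].
The normalization integral ∫|φ|²dx over the whole domain equals a·A², and A² cancels in the ratio.
Both integrals are even about x = 0, so only the x ≥ 0 halves are needed (the factors of 2 cancel). Substituting u = x/a, A² and the length scale cancel in the ratio: P = ∫_{0}^{1.5} e^(-2·u) du / ∫_{0}^{∞} e^(-2·u) du.
An antiderivative of e^(-2·u) is -e^(-2·u)/2; evaluating from 0 to 1.5 gives 1/2 - e^(-3)/2, while the full integral is 1/2.
This works out to P = 0.95021.

P ≈ 0.9502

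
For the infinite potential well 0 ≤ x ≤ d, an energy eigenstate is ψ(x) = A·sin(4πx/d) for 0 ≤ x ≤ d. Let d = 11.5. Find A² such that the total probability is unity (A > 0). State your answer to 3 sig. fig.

A^2 ≈ 0.174

The normalization condition is ∫|ψ|² dx = 1 from 0 to d.
Using sin²θ = (1 − cos 2θ)/2, ∫|ψ|² dx = A²·(d/2).
Setting this equal to 1 gives A² = 1/(d/2).
With d = 11.5: A² = 0.1739 and A = 0.4170.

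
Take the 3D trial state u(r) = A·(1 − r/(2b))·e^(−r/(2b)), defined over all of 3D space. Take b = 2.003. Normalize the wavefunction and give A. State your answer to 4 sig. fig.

A ≈ 0.07037

Normalization requires ∫|u|² 4πr² dr = 1, integrated from 0 to ∞.
The angular integral contributes 4π, leaving ∫₀^∞ r²|u|² dr.
Carrying out the integral gives A² · 8·π·b^3.
Setting this equal to 1 gives A² = 1/(8·π·b^3).
Plugging in b = 2.003 yields A = 0.070365.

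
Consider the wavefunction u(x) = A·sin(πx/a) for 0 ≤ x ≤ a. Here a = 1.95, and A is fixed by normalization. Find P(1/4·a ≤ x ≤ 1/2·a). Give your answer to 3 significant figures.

|u|² is the probability density, so P = ∫_{1/4·a}^{1/2·a} |u|² dx.
With A² fixed by ∫|u|² = 1, i.e. A² = (a/2)^(−1), substitute and integrate.
Substituting t = x/a, A² and the length scale cancel in the ratio: P = ∫_{1/4}^{1/2} sin(π·t)^2 dt / ∫_{0}^{1} sin(π·t)^2 dt.
Using ∫ sin(π·t)^2 dt = t/2 - sin(2·π·t)/(4·π), the numerator is 1/(4·π) + 1/8 and the denominator is 1/2.
This works out to P = (2 + π)/(4·π).

P ≈ 0.409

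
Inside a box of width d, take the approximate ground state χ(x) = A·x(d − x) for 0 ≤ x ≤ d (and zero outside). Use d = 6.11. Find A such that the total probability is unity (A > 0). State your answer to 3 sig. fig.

A ≈ 0.0594

Normalization requires ∫|χ|² dx = 1, integrated from 0 to d.
Carrying out the integral gives A² · d^5/30.
Hence A² = 1/[d^5/30].
Substituting d = 6.11 gives A² = 0.003523, so A = 0.05936.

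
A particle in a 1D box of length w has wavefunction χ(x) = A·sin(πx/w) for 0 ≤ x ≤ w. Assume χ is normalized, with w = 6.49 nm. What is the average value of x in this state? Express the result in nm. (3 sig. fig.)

⟨x⟩ ≈ 3.25 nm

The expectation value is the |χ|²-weighted average of x: ∫ x|χ|² dx.
Evaluating both integrals, ⟨x⟩ = w/2.
Putting w = 6.49 gives 3.245.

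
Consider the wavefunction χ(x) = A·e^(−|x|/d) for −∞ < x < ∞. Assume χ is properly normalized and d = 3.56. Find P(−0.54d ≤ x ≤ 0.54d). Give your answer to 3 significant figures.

P ≈ 0.660

|χ|² is the probability density, so P = ∫_{−0.54d}^{0.54d} |χ|² dx.
Since A² = 1/(d), this is the region integral divided by the full normalization integral.
Both integrals are even about x = 0, so only the x ≥ 0 halves are needed (the factors of 2 cancel). Let u = x/d; then A² and the length scale cancel, so P = ∫_{0}^{0.54} e^(-2·u) du ÷ ∫_{0}^{∞} e^(-2·u) du.
Using ∫ e^(-2·u) du = -e^(-2·u)/2, the numerator is 1/2 - e^(-27/25)/2 and the denominator is 1/2.
Evaluating gives P = 0.6604.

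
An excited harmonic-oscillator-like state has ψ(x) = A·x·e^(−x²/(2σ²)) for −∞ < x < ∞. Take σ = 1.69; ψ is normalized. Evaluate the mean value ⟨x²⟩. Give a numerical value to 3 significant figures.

⟨x^2⟩ ≈ 4.28

The expectation value is the |ψ|²-weighted average of x^2: ∫ x^2|ψ|² dx.
Differentiating ∫e^(−αx²) dx = √(π/α) under α to get the higher moments, the ratio of the moment integral to the normalization integral gives ⟨x²⟩ = 3·σ^2/2.
Putting σ = 1.69 gives 4.284.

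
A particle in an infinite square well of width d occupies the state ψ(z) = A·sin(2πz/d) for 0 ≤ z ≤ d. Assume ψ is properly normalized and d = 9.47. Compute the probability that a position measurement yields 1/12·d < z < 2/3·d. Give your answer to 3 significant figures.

|ψ|² is the probability density, so P = ∫_{1/12·d}^{2/3·d} |ψ|² dz.
The normalization integral ∫|ψ|²dz over the whole domain equals d/2·A², and A² cancels in the ratio.
In terms of u = z/d (A² and the length scale cancel between numerator and denominator), P = [∫_{1/12}^{2/3} sin(2·π·u)^2 du] / [∫_{0}^{1} sin(2·π·u)^2 du].
Using ∫ sin(2·π·u)^2 du = u/2 - sin(4·π·u)/(8·π), the numerator is 7/24 and the denominator is 1/2.
Taking the ratio, P = 7/12.

P ≈ 0.583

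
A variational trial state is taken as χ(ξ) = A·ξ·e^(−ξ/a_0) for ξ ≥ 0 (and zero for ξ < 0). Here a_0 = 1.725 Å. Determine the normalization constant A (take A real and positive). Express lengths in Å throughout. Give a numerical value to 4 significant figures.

A ≈ 0.8828 Å^(-3/2)

Require ∫ |χ|² dξ = 1 over the whole domain.
Using ∫₀^∞ ξⁿ e^(−αξ) dξ = n!/αⁿ⁺¹, the integral (without the A² prefactor) comes out to a_0^3/4.
Setting this equal to 1 gives A² = 1/(a_0^3/4).
With a_0 = 1.725: A² = 0.77928 and A = 0.88277.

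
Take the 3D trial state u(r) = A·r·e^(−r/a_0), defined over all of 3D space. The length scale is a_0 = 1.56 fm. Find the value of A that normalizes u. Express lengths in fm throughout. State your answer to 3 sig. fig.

A ≈ 0.107 fm^(-5/2)

Require ∫ |u|² 4πr² dr = 1 over the whole domain.
With u = A·r·e^(−r/a_0), the integral evaluates to A²·[3·π·a_0^5].
So A² = (3·π·a_0^5)^(−1).
With a_0 = 1.56: A² = 0.01148 and A = 0.1072.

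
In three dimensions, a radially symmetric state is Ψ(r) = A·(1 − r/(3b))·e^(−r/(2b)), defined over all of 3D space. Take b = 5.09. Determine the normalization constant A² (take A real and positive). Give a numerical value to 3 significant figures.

We need A² ∫|f|² 4πr² dr = 1, taking the integral from 0 to ∞.
With ∫₀^∞ r^4 e^(−αr) dr = 4!/α^5, ∫|Ψ|² 4πr² dr = A²·(8·π·b^3/3).
Setting this equal to 1 gives A² = 1/(8·π·b^3/3).
Substituting b = 5.09 gives A² = 0.0009052, so A = 0.03009.

A^2 ≈ 0.000905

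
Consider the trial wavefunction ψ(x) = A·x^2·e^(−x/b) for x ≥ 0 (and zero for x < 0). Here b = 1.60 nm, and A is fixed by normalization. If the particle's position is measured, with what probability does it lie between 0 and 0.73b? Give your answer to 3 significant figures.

|ψ|² is the probability density, so P = ∫_{0}^{0.73b} |ψ|² dx.
Since A² = 1/(3·b^5/4), this is the region integral divided by the full normalization integral.
Substituting u = x/b, A² and the length scale cancel in the ratio: P = ∫_{0}^{0.73} u^4·e^(-2·u) du / ∫_{0}^{∞} u^4·e^(-2·u) du.
Using ∫ u^4·e^(-2·u) du = -(u^4/2 + u^3 + 3·u^2/2 + 3·u/2 + 3/4)·e^(-2·u), the numerator is ≈ 0.012567 and the denominator is 3/4.
This works out to P = 0.01676.

P ≈ 0.0168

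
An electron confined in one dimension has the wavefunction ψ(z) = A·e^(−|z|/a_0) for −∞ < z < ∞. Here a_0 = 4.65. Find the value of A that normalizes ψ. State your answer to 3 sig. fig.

A ≈ 0.464

The normalization condition is ∫|ψ|² dz = 1 from −∞ to ∞.
Using ∫₀^∞ zⁿ e^(−αz) dz = n!/αⁿ⁺¹, with ψ = A·e^(−|z|/a_0), the integral evaluates to A²·[a_0].
So A² = (a_0)^(−1).
Substituting a_0 = 4.65 gives A² = 0.2151, so A = 0.4637.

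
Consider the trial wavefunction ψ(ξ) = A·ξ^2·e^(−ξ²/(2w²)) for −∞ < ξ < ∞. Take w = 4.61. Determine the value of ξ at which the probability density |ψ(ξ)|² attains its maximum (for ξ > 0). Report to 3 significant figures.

ξ ≈ 6.52

Differentiate |ψ(ξ)|² with respect to ξ and set to zero.
Solving yields ξ = √(2)·w.
With w = 4.61, the value of ξ > 0 at which the probability density is greatest is 6.520.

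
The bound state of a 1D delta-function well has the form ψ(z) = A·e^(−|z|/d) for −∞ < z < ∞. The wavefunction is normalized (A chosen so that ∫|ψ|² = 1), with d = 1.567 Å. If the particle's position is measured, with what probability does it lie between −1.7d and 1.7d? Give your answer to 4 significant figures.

P ≈ 0.9666

The probability is P = ∫ |ψ|² dz over [−1.7d, 1.7d].
The normalization integral ∫|ψ|²dz over the whole domain equals d·A², and A² cancels in the ratio.
By symmetry take twice the z ≥ 0 contribution in numerator and denominator; the 2's cancel. In terms of u = z/d (A² and the length scale cancel between numerator and denominator), P = [∫_{0}^{1.7} e^(-2·u) du] / [∫_{0}^{∞} e^(-2·u) du].
An antiderivative of e^(-2·u) is -e^(-2·u)/2; evaluating from 0 to 1.7 gives 1/2 - e^(-17/5)/2, while the full integral is 1/2.
This works out to P = 0.96663.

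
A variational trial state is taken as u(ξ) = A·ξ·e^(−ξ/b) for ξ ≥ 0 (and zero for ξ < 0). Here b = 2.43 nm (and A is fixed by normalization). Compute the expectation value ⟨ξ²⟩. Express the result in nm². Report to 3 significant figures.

⟨ξ^2⟩ ≈ 17.7 nm^2

By definition ⟨ξ²⟩ = ∫ ξ^2 |u(ξ)|² dξ.
Since the A² factors cancel between numerator and denominator, ⟨ξ²⟩ = 3·b^2.
With b = 2.43, ⟨ξ^2⟩ = 17.71.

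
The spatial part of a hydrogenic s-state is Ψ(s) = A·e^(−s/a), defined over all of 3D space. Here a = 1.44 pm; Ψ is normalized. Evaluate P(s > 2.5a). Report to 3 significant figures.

P ≈ 0.125

P = ∫ |Ψ|² 4πs² ds over s > 2.5a.
Normalization gives A² = 1/(π·a^3).
Substituting u = s/a, A², 4π and the length scale all cancel in the ratio: P = ∫_{2.5}^{∞} u^2·e^(-2·u) du / ∫_{0}^{∞} u^2·e^(-2·u) du.
With ∫ u^2·e^(-2·u) du = -(2·u^2 + 2·u + 1)·e^(-2·u)/4 + C, the region integral is 37·e^(-5)/8 and the full one is 1/4.
Taking the ratio yields P = 0.1247.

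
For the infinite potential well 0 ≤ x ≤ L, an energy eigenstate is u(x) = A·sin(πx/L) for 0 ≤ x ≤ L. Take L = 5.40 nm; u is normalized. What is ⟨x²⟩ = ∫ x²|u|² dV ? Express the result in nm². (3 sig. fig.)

⟨x^2⟩ ≈ 8.24 nm^2

By definition ⟨x²⟩ = ∫ x^2 |u(x)|² dx.
Using sin²θ = (1 − cos 2θ)/2, since the A² factors cancel between numerator and denominator, ⟨x²⟩ = -L^2/(2·π^2) + L^2/3.
With L = 5.40, ⟨x^2⟩ = 8.243.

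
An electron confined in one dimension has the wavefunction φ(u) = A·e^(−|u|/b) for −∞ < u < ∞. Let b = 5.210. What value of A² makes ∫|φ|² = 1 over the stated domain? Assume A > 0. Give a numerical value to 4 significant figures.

A^2 ≈ 0.1919

The normalization condition is ∫|φ|² du = 1 from −∞ to ∞.
Using ∫₀^∞ uⁿ e^(−αu) du = n!/αⁿ⁺¹, the integral (without the A² prefactor) comes out to b.
So A² = (b)^(−1).
With b = 5.210: A² = 0.19194 and A = 0.43811.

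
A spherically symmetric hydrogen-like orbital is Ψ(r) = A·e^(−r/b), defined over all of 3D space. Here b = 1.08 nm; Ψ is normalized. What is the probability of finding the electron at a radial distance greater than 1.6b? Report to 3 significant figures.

P ≈ 0.380

P = ∫ |Ψ|² 4πr² dr over r > 1.6b.
The full normalization integral is A²·[π·b^3] = 1, fixing A².
In terms of u = r/b (A², 4π and the length scale all cancel between numerator and denominator), P = [∫_{1.6}^{∞} u^2·e^(-2·u) du] / [∫_{0}^{∞} u^2·e^(-2·u) du].
Using ∫ u^2·e^(-2·u) du = -(2·u^2 + 2·u + 1)·e^(-2·u)/4, the numerator is 233·e^(-16/5)/100 and the denominator is 1/4.
This evaluates to P = 0.3799.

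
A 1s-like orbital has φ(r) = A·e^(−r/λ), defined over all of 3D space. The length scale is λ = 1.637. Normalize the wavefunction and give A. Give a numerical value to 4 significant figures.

We need A² ∫|f|² 4πr² dr = 1, taking the integral from 0 to ∞.
With ∫₀^∞ r^2 e^(−αr) dr = 2!/α^3, ∫|φ|² 4πr² dr = A²·(π·λ^3).
Hence A² = 1/[π·λ^3].
Plugging in λ = 1.637 yields A = 0.26937.

A ≈ 0.2694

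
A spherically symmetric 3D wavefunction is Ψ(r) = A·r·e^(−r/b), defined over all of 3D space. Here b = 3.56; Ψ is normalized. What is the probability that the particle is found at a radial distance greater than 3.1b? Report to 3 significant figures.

P = ∫ |Ψ|² 4πr² dr over r > 3.1b.
Normalization gives A² = 1/(3·π·b^5).
Let u = r/b; then A², 4π and the length scale all cancel, so P = ∫_{3.1}^{∞} u^4·e^(-2·u) du ÷ ∫_{0}^{∞} u^4·e^(-2·u) du.
With ∫ u^4·e^(-2·u) du = -(u^4/2 + u^3 + 3·u^2/2 + 3·u/2 + 3/4)·e^(-2·u) + C, the region integral is ≈ 0.19438 and the full one is 3/4.
The region integral divided by the full integral gives P = 0.2592.

P ≈ 0.259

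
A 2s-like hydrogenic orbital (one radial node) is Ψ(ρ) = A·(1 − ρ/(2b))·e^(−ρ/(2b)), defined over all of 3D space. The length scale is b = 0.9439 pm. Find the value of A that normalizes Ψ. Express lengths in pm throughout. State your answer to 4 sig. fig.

A ≈ 0.2175 pm^(-3/2)

Require ∫ |Ψ|² 4πρ² dρ = 1 over the whole domain.
The angular integral contributes 4π, leaving ∫₀^∞ ρ²|Ψ|² dρ.
Carrying out the integral gives A² · 8·π·b^3.
Substituting b = 0.9439 gives A² = 0.047313, so A = 0.21752.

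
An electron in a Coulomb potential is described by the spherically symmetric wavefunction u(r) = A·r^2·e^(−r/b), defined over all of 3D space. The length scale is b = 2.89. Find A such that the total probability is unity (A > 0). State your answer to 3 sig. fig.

A ≈ 0.00290

Normalization requires ∫|u|² 4πr² dr = 1, integrated from 0 to ∞.
(Spherical symmetry: dV = 4πr² dr.)
Using ∫₀^∞ rⁿ e^(−αr) dr = n!/αⁿ⁺¹, carrying out the integral gives A² · 45·π·b^7/2.
So A² = (45·π·b^7/2)^(−1).
Substituting b = 2.89 gives A² = 0.000008402, so A = 0.002899.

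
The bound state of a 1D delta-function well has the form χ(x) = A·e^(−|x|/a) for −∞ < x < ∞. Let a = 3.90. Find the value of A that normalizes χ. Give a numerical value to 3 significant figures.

Require ∫ |χ|² dx = 1 over the whole domain.
With ∫₀^∞ x^0 e^(−αx) dx = 0!/α^1, carrying out the integral gives A² · a.
Hence A² = 1/[a].
Plugging in a = 3.90 yields A = 0.5064.

A ≈ 0.506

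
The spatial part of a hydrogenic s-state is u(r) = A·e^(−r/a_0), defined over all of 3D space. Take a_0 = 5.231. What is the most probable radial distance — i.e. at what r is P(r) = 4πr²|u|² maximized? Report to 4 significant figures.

r ≈ 5.231

Differentiate P(r) = 4πr²|u|² with respect to r and set to zero.
This gives r = a_0.
With a_0 = 5.231, the most probable radial distance is 5.2310.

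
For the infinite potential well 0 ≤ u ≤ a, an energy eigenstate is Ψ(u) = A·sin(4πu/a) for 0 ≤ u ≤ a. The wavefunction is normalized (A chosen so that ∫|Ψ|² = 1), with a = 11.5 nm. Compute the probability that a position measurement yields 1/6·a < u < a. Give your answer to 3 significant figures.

P ≈ 0.799

The probability is P = ∫ |Ψ|² du over [1/6·a, a].
The normalization integral ∫|Ψ|²du over the whole domain equals a/2·A², and A² cancels in the ratio.
In terms of t = u/a (A² and the length scale cancel between numerator and denominator), P = [∫_{1/6}^{1} sin(4·π·t)^2 dt] / [∫_{0}^{1} sin(4·π·t)^2 dt].
With ∫ sin(4·π·t)^2 dt = t/2 - sin(4·π·t)·cos(4·π·t)/(8·π) + C, the region integral is -√(3)/(32·π) + 5/12 and the full one is 1/2.
Evaluating gives P = -√(3)/(16·π) + 5/6.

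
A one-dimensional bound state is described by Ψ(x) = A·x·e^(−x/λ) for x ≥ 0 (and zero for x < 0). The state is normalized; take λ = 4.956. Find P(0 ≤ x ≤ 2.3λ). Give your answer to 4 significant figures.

P = ∫_{0}^{2.3λ} |Ψ(x)|² dx.
Since A² = 1/(λ^3/4), this is the region integral divided by the full normalization integral.
In terms of u = x/λ (A² and the length scale cancel between numerator and denominator), P = [∫_{0}^{2.3} u^2·e^(-2·u) du] / [∫_{0}^{∞} u^2·e^(-2·u) du].
Using ∫ u^2·e^(-2·u) du = -(2·u^2 + 2·u + 1)·e^(-2·u)/4, the numerator is 1/4 - 809·e^(-23/5)/200 and the denominator is 1/4.
This works out to P = 0.83736.

P ≈ 0.8374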